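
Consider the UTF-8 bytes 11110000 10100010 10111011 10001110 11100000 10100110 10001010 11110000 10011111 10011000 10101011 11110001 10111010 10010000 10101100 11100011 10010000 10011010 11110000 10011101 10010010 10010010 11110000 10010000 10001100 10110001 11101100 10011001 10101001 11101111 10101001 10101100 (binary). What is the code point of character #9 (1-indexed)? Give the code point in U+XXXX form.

Offset 0: leading byte 0xF0 = 11110000 → 4-byte char #1 = F0 A2 BB 8E.
Offset 4: leading byte 0xE0 = 11100000 → 3-byte char #2 = E0 A6 8A.
Offset 7: leading byte 0xF0 = 11110000 → 4-byte char #3 = F0 9F 98 AB.
Offset 11: leading byte 0xF1 = 11110001 → 4-byte char #4 = F1 BA 90 AC.
Offset 15: leading byte 0xE3 = 11100011 → 3-byte char #5 = E3 90 9A.
Offset 18: leading byte 0xF0 = 11110000 → 4-byte char #6 = F0 9D 92 92.
Offset 22: leading byte 0xF0 = 11110000 → 4-byte char #7 = F0 90 8C B1.
Offset 26: leading byte 0xEC = 11101100 → 3-byte char #8 = EC 99 A9.
Offset 29: leading byte 0xEF = 11101111 → 3-byte char #9 = EF A9 AC.
Leading byte 0xEF = 11101111 matches 1110xxxx → 3-byte sequence.
Byte 1: 0xEF = 11101111, payload 1111 (4 bits).
Byte 2: 0xA9 = 10101001 (10xxxxxx ✓), payload 101001.
Byte 3: 0xAC = 10101100 (10xxxxxx ✓), payload 101100.
Concatenate: 1111101001101100 = 0xFA6C (16 bits → U+FA6C).

U+FA6C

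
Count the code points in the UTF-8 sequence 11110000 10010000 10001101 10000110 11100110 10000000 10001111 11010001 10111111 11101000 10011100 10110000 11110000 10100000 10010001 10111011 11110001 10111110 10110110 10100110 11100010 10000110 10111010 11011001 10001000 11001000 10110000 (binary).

9

Byte at offset 0: 0xF0 = 11110000 → 4-byte char (#1). Advance 4.
Byte at offset 4: 0xE6 = 11100110 → 3-byte char (#2). Advance 3.
Byte at offset 7: 0xD1 = 11010001 → 2-byte char (#3). Advance 2.
Byte at offset 9: 0xE8 = 11101000 → 3-byte char (#4). Advance 3.
Byte at offset 12: 0xF0 = 11110000 → 4-byte char (#5). Advance 4.
Byte at offset 16: 0xF1 = 11110001 → 4-byte char (#6). Advance 4.
Byte at offset 20: 0xE2 = 11100010 → 3-byte char (#7). Advance 3.
Byte at offset 23: 0xD9 = 11011001 → 2-byte char (#8). Advance 2.
Byte at offset 25: 0xC8 = 11001000 → 2-byte char (#9). Advance 2.
Reached end at offset 27 after 9 code points.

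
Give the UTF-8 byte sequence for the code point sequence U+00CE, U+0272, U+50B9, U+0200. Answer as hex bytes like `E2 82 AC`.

U+00CE: 2-byte form → C3 8E.
U+0272: 2-byte form → C9 B2.
U+50B9: 3-byte form → E5 82 B9.
U+0200: 2-byte form → C8 80.
Concatenated (9 bytes): C3 8E C9 B2 E5 82 B9 C8 80.

C3 8E C9 B2 E5 82 B9 C8 80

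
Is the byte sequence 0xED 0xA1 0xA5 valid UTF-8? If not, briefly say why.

Structurally a 3-byte sequence; payload = 0xD865.
But 0xD865 is in U+D800–U+DFFF, the surrogate range. Surrogates are not Unicode scalar values and are forbidden in UTF-8.

invalid (encodes a surrogate (U+D800–U+DFFF))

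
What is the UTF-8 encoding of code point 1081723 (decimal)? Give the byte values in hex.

F4 88 85 BB

U+10817B = 0x10817B = 1081723 decimal. In range U+10000–U+10FFFF → 4-byte form: 11110xxx 10xxxxxx 10xxxxxx 10xxxxxx.
Binary (21 bits): 100001000000101111011.
Split 3+6+6+6: 100 | 001000 | 000101 | 111011.
Byte 1: 11110100 = 0xF4.
Byte 2: 10001000 = 0x88.
Byte 3: 10000101 = 0x85.
Byte 4: 10111011 = 0xBB.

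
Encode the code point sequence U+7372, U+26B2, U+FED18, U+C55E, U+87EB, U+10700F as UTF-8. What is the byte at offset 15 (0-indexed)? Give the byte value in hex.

U+7372 → 3-byte form E7 8D B2 at offsets 0–2.
U+26B2 → 3-byte form E2 9A B2 at offsets 3–5.
U+FED18 → 4-byte form F3 BE B4 98 at offsets 6–9.
U+C55E → 3-byte form EC 95 9E at offsets 10–12.
U+87EB → 3-byte form E8 9F AB at offsets 13–15.
Offset 15 falls in char 5's range; it's byte 3 of E8 9F AB = 0xAB.

0xAB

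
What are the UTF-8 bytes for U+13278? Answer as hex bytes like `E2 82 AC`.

U+13278 = 0x13278 = 78456 decimal. In range U+10000–U+10FFFF → 4-byte form: 11110xxx 10xxxxxx 10xxxxxx 10xxxxxx.
Binary (21 bits): 000010011001001111000.
Split 3+6+6+6: 000 | 010011 | 001001 | 111000.
Byte 1: 11110000 = 0xF0.
Byte 2: 10010011 = 0x93.
Byte 3: 10001001 = 0x89.
Byte 4: 10111000 = 0xB8.

F0 93 89 B8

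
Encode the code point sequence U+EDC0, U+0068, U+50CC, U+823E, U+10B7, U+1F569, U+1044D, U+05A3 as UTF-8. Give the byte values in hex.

EE B7 80 68 E5 83 8C E8 88 BE E1 82 B7 F0 9F 95 A9 F0 90 91 8D D6 A3

U+EDC0: 3-byte form → EE B7 80.
U+0068: 1-byte form → 68.
U+50CC: 3-byte form → E5 83 8C.
U+823E: 3-byte form → E8 88 BE.
U+10B7: 3-byte form → E1 82 B7.
U+1F569: 4-byte form → F0 9F 95 A9.
U+1044D: 4-byte form → F0 90 91 8D.
U+05A3: 2-byte form → D6 A3.
Concatenated (23 bytes): EE B7 80 68 E5 83 8C E8 88 BE E1 82 B7 F0 9F 95 A9 F0 90 91 8D D6 A3.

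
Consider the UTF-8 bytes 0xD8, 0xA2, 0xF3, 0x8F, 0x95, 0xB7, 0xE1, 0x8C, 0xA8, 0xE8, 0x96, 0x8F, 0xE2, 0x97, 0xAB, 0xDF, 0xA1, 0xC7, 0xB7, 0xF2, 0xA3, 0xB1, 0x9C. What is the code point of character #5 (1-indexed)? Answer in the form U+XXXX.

Offset 0: leading byte 0xD8 = 11011000 → 2-byte char #1 = D8 A2.
Offset 2: leading byte 0xF3 = 11110011 → 4-byte char #2 = F3 8F 95 B7.
Offset 6: leading byte 0xE1 = 11100001 → 3-byte char #3 = E1 8C A8.
Offset 9: leading byte 0xE8 = 11101000 → 3-byte char #4 = E8 96 8F.
Offset 12: leading byte 0xE2 = 11100010 → 3-byte char #5 = E2 97 AB.
Leading byte 0xE2 = 11100010 matches 1110xxxx → 3-byte sequence.
Byte 1: 0xE2 = 11100010, payload 0010 (4 bits).
Byte 2: 0x97 = 10010111 (10xxxxxx ✓), payload 010111.
Byte 3: 0xAB = 10101011 (10xxxxxx ✓), payload 101011.
Concatenate: 0010010111101011 = 0x25EB (16 bits → U+25EB).

U+25EB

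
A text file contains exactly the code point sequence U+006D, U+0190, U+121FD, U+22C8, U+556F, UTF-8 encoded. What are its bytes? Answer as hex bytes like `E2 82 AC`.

U+006D: 1-byte form → 6D.
U+0190: 2-byte form → C6 90.
U+121FD: 4-byte form → F0 92 87 BD.
U+22C8: 3-byte form → E2 8B 88.
U+556F: 3-byte form → E5 95 AF.
Concatenated (13 bytes): 6D C6 90 F0 92 87 BD E2 8B 88 E5 95 AF.

6D C6 90 F0 92 87 BD E2 8B 88 E5 95 AF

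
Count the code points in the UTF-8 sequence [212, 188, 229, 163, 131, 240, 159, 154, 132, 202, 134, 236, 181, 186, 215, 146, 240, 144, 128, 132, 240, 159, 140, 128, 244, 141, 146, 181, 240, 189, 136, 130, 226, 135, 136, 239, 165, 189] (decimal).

12

Byte at offset 0: 0xD4 = 11010100 → 2-byte char (#1). Advance 2.
Byte at offset 2: 0xE5 = 11100101 → 3-byte char (#2). Advance 3.
Byte at offset 5: 0xF0 = 11110000 → 4-byte char (#3). Advance 4.
Byte at offset 9: 0xCA = 11001010 → 2-byte char (#4). Advance 2.
Byte at offset 11: 0xEC = 11101100 → 3-byte char (#5). Advance 3.
Byte at offset 14: 0xD7 = 11010111 → 2-byte char (#6). Advance 2.
Byte at offset 16: 0xF0 = 11110000 → 4-byte char (#7). Advance 4.
Byte at offset 20: 0xF0 = 11110000 → 4-byte char (#8). Advance 4.
Byte at offset 24: 0xF4 = 11110100 → 4-byte char (#9). Advance 4.
Byte at offset 28: 0xF0 = 11110000 → 4-byte char (#10). Advance 4.
Byte at offset 32: 0xE2 = 11100010 → 3-byte char (#11). Advance 3.
Byte at offset 35: 0xEF = 11101111 → 3-byte char (#12). Advance 3.
Reached end at offset 38 after 12 code points.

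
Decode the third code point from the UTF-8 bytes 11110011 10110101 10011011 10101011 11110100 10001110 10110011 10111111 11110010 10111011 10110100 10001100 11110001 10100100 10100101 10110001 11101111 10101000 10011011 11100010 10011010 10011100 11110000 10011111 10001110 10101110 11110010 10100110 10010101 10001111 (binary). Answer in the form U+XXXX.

Offset 0: leading byte 0xF3 = 11110011 → 4-byte char #1 = F3 B5 9B AB.
Offset 4: leading byte 0xF4 = 11110100 → 4-byte char #2 = F4 8E B3 BF.
Offset 8: leading byte 0xF2 = 11110010 → 4-byte char #3 = F2 BB B4 8C.
Leading byte 0xF2 = 11110010 matches 11110xxx → 4-byte sequence.
Byte 1: 0xF2 = 11110010, payload 010 (3 bits).
Byte 2: 0xBB = 10111011 (10xxxxxx ✓), payload 111011.
Byte 3: 0xB4 = 10110100 (10xxxxxx ✓), payload 110100.
Byte 4: 0x8C = 10001100 (10xxxxxx ✓), payload 001100.
Concatenate: 010111011110100001100 = 0xBBD0C (21 bits → U+BBD0C).

U+BBD0C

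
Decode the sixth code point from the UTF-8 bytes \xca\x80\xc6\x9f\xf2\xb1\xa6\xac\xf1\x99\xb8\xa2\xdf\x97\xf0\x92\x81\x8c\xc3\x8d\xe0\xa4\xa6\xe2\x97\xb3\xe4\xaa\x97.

U+1204C

Offset 0: leading byte 0xCA = 11001010 → 2-byte char #1 = CA 80.
Offset 2: leading byte 0xC6 = 11000110 → 2-byte char #2 = C6 9F.
Offset 4: leading byte 0xF2 = 11110010 → 4-byte char #3 = F2 B1 A6 AC.
Offset 8: leading byte 0xF1 = 11110001 → 4-byte char #4 = F1 99 B8 A2.
Offset 12: leading byte 0xDF = 11011111 → 2-byte char #5 = DF 97.
Offset 14: leading byte 0xF0 = 11110000 → 4-byte char #6 = F0 92 81 8C.
Leading byte 0xF0 = 11110000 matches 11110xxx → 4-byte sequence.
Byte 1: 0xF0 = 11110000, payload 000 (3 bits).
Byte 2: 0x92 = 10010010 (10xxxxxx ✓), payload 010010.
Byte 3: 0x81 = 10000001 (10xxxxxx ✓), payload 000001.
Byte 4: 0x8C = 10001100 (10xxxxxx ✓), payload 001100.
Concatenate: 000010010000001001100 = 0x1204C (21 bits → U+1204C).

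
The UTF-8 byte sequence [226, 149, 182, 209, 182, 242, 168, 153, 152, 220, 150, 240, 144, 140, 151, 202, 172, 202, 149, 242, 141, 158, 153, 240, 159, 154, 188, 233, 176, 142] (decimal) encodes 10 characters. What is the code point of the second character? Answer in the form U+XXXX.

Offset 0: leading byte 0xE2 = 11100010 → 3-byte char #1 = E2 95 B6.
Offset 3: leading byte 0xD1 = 11010001 → 2-byte char #2 = D1 B6.
Leading byte 0xD1 = 11010001 matches 110xxxxx → 2-byte sequence.
Byte 1: 0xD1 = 11010001, payload 10001 (5 bits).
Byte 2: 0xB6 = 10110110 (10xxxxxx ✓), payload 110110.
Concatenate: 10001110110 = 0x476 (11 bits → U+0476).

U+0476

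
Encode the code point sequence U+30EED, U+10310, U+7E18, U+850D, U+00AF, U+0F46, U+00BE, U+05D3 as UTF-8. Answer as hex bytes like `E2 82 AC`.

U+30EED: 4-byte form → F0 B0 BB AD.
U+10310: 4-byte form → F0 90 8C 90.
U+7E18: 3-byte form → E7 B8 98.
U+850D: 3-byte form → E8 94 8D.
U+00AF: 2-byte form → C2 AF.
U+0F46: 3-byte form → E0 BD 86.
U+00BE: 2-byte form → C2 BE.
U+05D3: 2-byte form → D7 93.
Concatenated (23 bytes): F0 B0 BB AD F0 90 8C 90 E7 B8 98 E8 94 8D C2 AF E0 BD 86 C2 BE D7 93.

F0 B0 BB AD F0 90 8C 90 E7 B8 98 E8 94 8D C2 AF E0 BD 86 C2 BE D7 93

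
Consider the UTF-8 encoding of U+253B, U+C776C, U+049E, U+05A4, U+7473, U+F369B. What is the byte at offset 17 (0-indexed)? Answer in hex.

0x9B

U+253B → 3-byte form E2 94 BB at offsets 0–2.
U+C776C → 4-byte form F3 87 9D AC at offsets 3–6.
U+049E → 2-byte form D2 9E at offsets 7–8.
U+05A4 → 2-byte form D6 A4 at offsets 9–10.
U+7473 → 3-byte form E7 91 B3 at offsets 11–13.
U+F369B → 4-byte form F3 B3 9A 9B at offsets 14–17.
Offset 17 falls in char 6's range; it's byte 4 of F3 B3 9A 9B = 0x9B.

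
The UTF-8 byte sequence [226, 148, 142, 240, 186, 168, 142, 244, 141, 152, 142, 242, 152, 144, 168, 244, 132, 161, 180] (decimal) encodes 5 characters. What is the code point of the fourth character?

U+98428

Offset 0: leading byte 0xE2 = 11100010 → 3-byte char #1 = E2 94 8E.
Offset 3: leading byte 0xF0 = 11110000 → 4-byte char #2 = F0 BA A8 8E.
Offset 7: leading byte 0xF4 = 11110100 → 4-byte char #3 = F4 8D 98 8E.
Offset 11: leading byte 0xF2 = 11110010 → 4-byte char #4 = F2 98 90 A8.
Leading byte 0xF2 = 11110010 matches 11110xxx → 4-byte sequence.
Byte 1: 0xF2 = 11110010, payload 010 (3 bits).
Byte 2: 0x98 = 10011000 (10xxxxxx ✓), payload 011000.
Byte 3: 0x90 = 10010000 (10xxxxxx ✓), payload 010000.
Byte 4: 0xA8 = 10101000 (10xxxxxx ✓), payload 101000.
Concatenate: 010011000010000101000 = 0x98428 (21 bits → U+98428).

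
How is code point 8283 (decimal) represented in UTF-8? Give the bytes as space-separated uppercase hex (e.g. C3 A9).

E2 81 9B

U+205B = 0x205B = 8283 decimal. In range U+0800–U+FFFF → 3-byte form: 1110xxxx 10xxxxxx 10xxxxxx.
Binary (16 bits): 0010000001011011.
Split 4+6+6: 0010 | 000001 | 011011.
Byte 1: 11100010 = 0xE2.
Byte 2: 10000001 = 0x81.
Byte 3: 10011011 = 0x9B.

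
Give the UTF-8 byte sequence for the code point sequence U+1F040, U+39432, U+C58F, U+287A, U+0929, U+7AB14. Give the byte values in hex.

U+1F040: 4-byte form → F0 9F 81 80.
U+39432: 4-byte form → F0 B9 90 B2.
U+C58F: 3-byte form → EC 96 8F.
U+287A: 3-byte form → E2 A1 BA.
U+0929: 3-byte form → E0 A4 A9.
U+7AB14: 4-byte form → F1 BA AC 94.
Concatenated (21 bytes): F0 9F 81 80 F0 B9 90 B2 EC 96 8F E2 A1 BA E0 A4 A9 F1 BA AC 94.

F0 9F 81 80 F0 B9 90 B2 EC 96 8F E2 A1 BA E0 A4 A9 F1 BA AC 94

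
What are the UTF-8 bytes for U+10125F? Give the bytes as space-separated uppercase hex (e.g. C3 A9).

U+10125F = 0x10125F = 1053279 decimal. In range U+10000–U+10FFFF → 4-byte form: 11110xxx 10xxxxxx 10xxxxxx 10xxxxxx.
Binary (21 bits): 100000001001001011111.
Split 3+6+6+6: 100 | 000001 | 001001 | 011111.
Byte 1: 11110100 = 0xF4.
Byte 2: 10000001 = 0x81.
Byte 3: 10001001 = 0x89.
Byte 4: 10011111 = 0x9F.

F4 81 89 9F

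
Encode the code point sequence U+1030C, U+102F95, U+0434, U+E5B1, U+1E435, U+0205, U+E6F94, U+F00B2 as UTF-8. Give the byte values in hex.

U+1030C: 4-byte form → F0 90 8C 8C.
U+102F95: 4-byte form → F4 82 BE 95.
U+0434: 2-byte form → D0 B4.
U+E5B1: 3-byte form → EE 96 B1.
U+1E435: 4-byte form → F0 9E 90 B5.
U+0205: 2-byte form → C8 85.
U+E6F94: 4-byte form → F3 A6 BE 94.
U+F00B2: 4-byte form → F3 B0 82 B2.
Concatenated (27 bytes): F0 90 8C 8C F4 82 BE 95 D0 B4 EE 96 B1 F0 9E 90 B5 C8 85 F3 A6 BE 94 F3 B0 82 B2.

F0 90 8C 8C F4 82 BE 95 D0 B4 EE 96 B1 F0 9E 90 B5 C8 85 F3 A6 BE 94 F3 B0 82 B2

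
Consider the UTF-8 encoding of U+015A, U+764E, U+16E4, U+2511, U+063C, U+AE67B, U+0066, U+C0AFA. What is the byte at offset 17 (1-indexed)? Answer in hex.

0xBB

1-indexed offset 17 is 0-indexed offset 16.
U+015A → 2-byte form C5 9A at offsets 0–1.
U+764E → 3-byte form E7 99 8E at offsets 2–4.
U+16E4 → 3-byte form E1 9B A4 at offsets 5–7.
U+2511 → 3-byte form E2 94 91 at offsets 8–10.
U+063C → 2-byte form D8 BC at offsets 11–12.
U+AE67B → 4-byte form F2 AE 99 BB at offsets 13–16.
Offset 16 falls in char 6's range; it's byte 4 of F2 AE 99 BB = 0xBB.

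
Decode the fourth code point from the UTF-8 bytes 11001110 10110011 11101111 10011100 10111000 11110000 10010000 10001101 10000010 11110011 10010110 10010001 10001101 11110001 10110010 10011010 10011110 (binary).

Offset 0: leading byte 0xCE = 11001110 → 2-byte char #1 = CE B3.
Offset 2: leading byte 0xEF = 11101111 → 3-byte char #2 = EF 9C B8.
Offset 5: leading byte 0xF0 = 11110000 → 4-byte char #3 = F0 90 8D 82.
Offset 9: leading byte 0xF3 = 11110011 → 4-byte char #4 = F3 96 91 8D.
Leading byte 0xF3 = 11110011 matches 11110xxx → 4-byte sequence.
Byte 1: 0xF3 = 11110011, payload 011 (3 bits).
Byte 2: 0x96 = 10010110 (10xxxxxx ✓), payload 010110.
Byte 3: 0x91 = 10010001 (10xxxxxx ✓), payload 010001.
Byte 4: 0x8D = 10001101 (10xxxxxx ✓), payload 001101.
Concatenate: 011010110010001001101 = 0xD644D (21 bits → U+D644D).

U+D644D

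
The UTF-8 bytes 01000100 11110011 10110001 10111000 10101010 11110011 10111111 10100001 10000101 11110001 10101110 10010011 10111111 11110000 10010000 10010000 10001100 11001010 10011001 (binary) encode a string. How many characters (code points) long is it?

Byte at offset 0: 0x44 = 01000100 → 1-byte char (#1). Advance 1.
Byte at offset 1: 0xF3 = 11110011 → 4-byte char (#2). Advance 4.
Byte at offset 5: 0xF3 = 11110011 → 4-byte char (#3). Advance 4.
Byte at offset 9: 0xF1 = 11110001 → 4-byte char (#4). Advance 4.
Byte at offset 13: 0xF0 = 11110000 → 4-byte char (#5). Advance 4.
Byte at offset 17: 0xCA = 11001010 → 2-byte char (#6). Advance 2.
Reached end at offset 19 after 6 code points.

6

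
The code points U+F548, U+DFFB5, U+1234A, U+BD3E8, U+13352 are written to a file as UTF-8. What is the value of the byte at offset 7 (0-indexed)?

U+F548 → 3-byte form EF 95 88 at offsets 0–2.
U+DFFB5 → 4-byte form F3 9F BE B5 at offsets 3–6.
U+1234A → 4-byte form F0 92 8D 8A at offsets 7–10.
Offset 7 falls in char 3's range; it's byte 1 of F0 92 8D 8A = 0xF0.

0xF0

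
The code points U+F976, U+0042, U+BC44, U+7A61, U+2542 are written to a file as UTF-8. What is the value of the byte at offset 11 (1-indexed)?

0xE2

1-indexed offset 11 is 0-indexed offset 10.
U+F976 → 3-byte form EF A5 B6 at offsets 0–2.
U+0042 → 1-byte form 42 at offsets 3–3.
U+BC44 → 3-byte form EB B1 84 at offsets 4–6.
U+7A61 → 3-byte form E7 A9 A1 at offsets 7–9.
U+2542 → 3-byte form E2 95 82 at offsets 10–12.
Offset 10 falls in char 5's range; it's byte 1 of E2 95 82 = 0xE2.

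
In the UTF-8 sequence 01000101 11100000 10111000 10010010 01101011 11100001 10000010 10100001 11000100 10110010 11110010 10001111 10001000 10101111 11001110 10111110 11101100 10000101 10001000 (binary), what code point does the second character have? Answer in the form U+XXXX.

U+0E12

Offset 0: leading byte 0x45 = 01000101 → 1-byte char #1 = 45.
Offset 1: leading byte 0xE0 = 11100000 → 3-byte char #2 = E0 B8 92.
Leading byte 0xE0 = 11100000 matches 1110xxxx → 3-byte sequence.
Byte 1: 0xE0 = 11100000, payload 0000 (4 bits).
Byte 2: 0xB8 = 10111000 (10xxxxxx ✓), payload 111000.
Byte 3: 0x92 = 10010010 (10xxxxxx ✓), payload 010010.
Concatenate: 0000111000010010 = 0xE12 (16 bits → U+0E12).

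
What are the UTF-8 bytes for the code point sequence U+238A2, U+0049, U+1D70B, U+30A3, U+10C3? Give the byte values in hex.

F0 A3 A2 A2 49 F0 9D 9C 8B E3 82 A3 E1 83 83

U+238A2: 4-byte form → F0 A3 A2 A2.
U+0049: 1-byte form → 49.
U+1D70B: 4-byte form → F0 9D 9C 8B.
U+30A3: 3-byte form → E3 82 A3.
U+10C3: 3-byte form → E1 83 83.
Concatenated (15 bytes): F0 A3 A2 A2 49 F0 9D 9C 8B E3 82 A3 E1 83 83.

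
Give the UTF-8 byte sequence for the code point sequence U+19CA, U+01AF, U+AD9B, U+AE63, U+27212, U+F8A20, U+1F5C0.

E1 A7 8A C6 AF EA B6 9B EA B9 A3 F0 A7 88 92 F3 B8 A8 A0 F0 9F 97 80

U+19CA: 3-byte form → E1 A7 8A.
U+01AF: 2-byte form → C6 AF.
U+AD9B: 3-byte form → EA B6 9B.
U+AE63: 3-byte form → EA B9 A3.
U+27212: 4-byte form → F0 A7 88 92.
U+F8A20: 4-byte form → F3 B8 A8 A0.
U+1F5C0: 4-byte form → F0 9F 97 80.
Concatenated (23 bytes): E1 A7 8A C6 AF EA B6 9B EA B9 A3 F0 A7 88 92 F3 B8 A8 A0 F0 9F 97 80.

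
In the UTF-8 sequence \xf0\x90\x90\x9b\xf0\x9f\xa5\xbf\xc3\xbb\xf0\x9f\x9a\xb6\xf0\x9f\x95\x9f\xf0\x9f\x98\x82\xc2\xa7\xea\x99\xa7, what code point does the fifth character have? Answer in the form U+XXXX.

U+1F55F

Offset 0: leading byte 0xF0 = 11110000 → 4-byte char #1 = F0 90 90 9B.
Offset 4: leading byte 0xF0 = 11110000 → 4-byte char #2 = F0 9F A5 BF.
Offset 8: leading byte 0xC3 = 11000011 → 2-byte char #3 = C3 BB.
Offset 10: leading byte 0xF0 = 11110000 → 4-byte char #4 = F0 9F 9A B6.
Offset 14: leading byte 0xF0 = 11110000 → 4-byte char #5 = F0 9F 95 9F.
Leading byte 0xF0 = 11110000 matches 11110xxx → 4-byte sequence.
Byte 1: 0xF0 = 11110000, payload 000 (3 bits).
Byte 2: 0x9F = 10011111 (10xxxxxx ✓), payload 011111.
Byte 3: 0x95 = 10010101 (10xxxxxx ✓), payload 010101.
Byte 4: 0x9F = 10011111 (10xxxxxx ✓), payload 011111.
Concatenate: 000011111010101011111 = 0x1F55F (21 bits → U+1F55F).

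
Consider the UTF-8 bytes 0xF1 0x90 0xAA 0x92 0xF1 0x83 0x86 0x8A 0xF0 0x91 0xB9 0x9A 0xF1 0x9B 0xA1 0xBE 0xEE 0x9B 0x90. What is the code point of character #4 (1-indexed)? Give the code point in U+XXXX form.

Offset 0: leading byte 0xF1 = 11110001 → 4-byte char #1 = F1 90 AA 92.
Offset 4: leading byte 0xF1 = 11110001 → 4-byte char #2 = F1 83 86 8A.
Offset 8: leading byte 0xF0 = 11110000 → 4-byte char #3 = F0 91 B9 9A.
Offset 12: leading byte 0xF1 = 11110001 → 4-byte char #4 = F1 9B A1 BE.
Leading byte 0xF1 = 11110001 matches 11110xxx → 4-byte sequence.
Byte 1: 0xF1 = 11110001, payload 001 (3 bits).
Byte 2: 0x9B = 10011011 (10xxxxxx ✓), payload 011011.
Byte 3: 0xA1 = 10100001 (10xxxxxx ✓), payload 100001.
Byte 4: 0xBE = 10111110 (10xxxxxx ✓), payload 111110.
Concatenate: 001011011100001111110 = 0x5B87E (21 bits → U+5B87E).

U+5B87E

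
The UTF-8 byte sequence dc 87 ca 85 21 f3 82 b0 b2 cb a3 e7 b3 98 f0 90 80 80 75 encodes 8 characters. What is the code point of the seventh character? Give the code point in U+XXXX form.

U+10000

Offset 0: leading byte 0xDC = 11011100 → 2-byte char #1 = DC 87.
Offset 2: leading byte 0xCA = 11001010 → 2-byte char #2 = CA 85.
Offset 4: leading byte 0x21 = 00100001 → 1-byte char #3 = 21.
Offset 5: leading byte 0xF3 = 11110011 → 4-byte char #4 = F3 82 B0 B2.
Offset 9: leading byte 0xCB = 11001011 → 2-byte char #5 = CB A3.
Offset 11: leading byte 0xE7 = 11100111 → 3-byte char #6 = E7 B3 98.
Offset 14: leading byte 0xF0 = 11110000 → 4-byte char #7 = F0 90 80 80.
Leading byte 0xF0 = 11110000 matches 11110xxx → 4-byte sequence.
Byte 1: 0xF0 = 11110000, payload 000 (3 bits).
Byte 2: 0x90 = 10010000 (10xxxxxx ✓), payload 010000.
Byte 3: 0x80 = 10000000 (10xxxxxx ✓), payload 000000.
Byte 4: 0x80 = 10000000 (10xxxxxx ✓), payload 000000.
Concatenate: 000010000000000000000 = 0x10000 (21 bits → U+10000).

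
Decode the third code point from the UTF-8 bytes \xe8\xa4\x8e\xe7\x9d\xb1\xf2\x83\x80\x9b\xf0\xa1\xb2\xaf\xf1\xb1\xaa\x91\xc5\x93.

U+8301B

Offset 0: leading byte 0xE8 = 11101000 → 3-byte char #1 = E8 A4 8E.
Offset 3: leading byte 0xE7 = 11100111 → 3-byte char #2 = E7 9D B1.
Offset 6: leading byte 0xF2 = 11110010 → 4-byte char #3 = F2 83 80 9B.
Leading byte 0xF2 = 11110010 matches 11110xxx → 4-byte sequence.
Byte 1: 0xF2 = 11110010, payload 010 (3 bits).
Byte 2: 0x83 = 10000011 (10xxxxxx ✓), payload 000011.
Byte 3: 0x80 = 10000000 (10xxxxxx ✓), payload 000000.
Byte 4: 0x9B = 10011011 (10xxxxxx ✓), payload 011011.
Concatenate: 010000011000000011011 = 0x8301B (21 bits → U+8301B).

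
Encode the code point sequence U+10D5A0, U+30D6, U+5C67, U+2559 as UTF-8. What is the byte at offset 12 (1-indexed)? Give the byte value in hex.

1-indexed offset 12 is 0-indexed offset 11.
U+10D5A0 → 4-byte form F4 8D 96 A0 at offsets 0–3.
U+30D6 → 3-byte form E3 83 96 at offsets 4–6.
U+5C67 → 3-byte form E5 B1 A7 at offsets 7–9.
U+2559 → 3-byte form E2 95 99 at offsets 10–12.
Offset 11 falls in char 4's range; it's byte 2 of E2 95 99 = 0x95.

0x95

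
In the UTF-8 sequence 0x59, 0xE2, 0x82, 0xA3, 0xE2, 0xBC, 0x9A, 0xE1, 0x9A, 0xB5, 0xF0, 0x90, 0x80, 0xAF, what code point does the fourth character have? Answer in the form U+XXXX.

U+16B5

Offset 0: leading byte 0x59 = 01011001 → 1-byte char #1 = 59.
Offset 1: leading byte 0xE2 = 11100010 → 3-byte char #2 = E2 82 A3.
Offset 4: leading byte 0xE2 = 11100010 → 3-byte char #3 = E2 BC 9A.
Offset 7: leading byte 0xE1 = 11100001 → 3-byte char #4 = E1 9A B5.
Leading byte 0xE1 = 11100001 matches 1110xxxx → 3-byte sequence.
Byte 1: 0xE1 = 11100001, payload 0001 (4 bits).
Byte 2: 0x9A = 10011010 (10xxxxxx ✓), payload 011010.
Byte 3: 0xB5 = 10110101 (10xxxxxx ✓), payload 110101.
Concatenate: 0001011010110101 = 0x16B5 (16 bits → U+16B5).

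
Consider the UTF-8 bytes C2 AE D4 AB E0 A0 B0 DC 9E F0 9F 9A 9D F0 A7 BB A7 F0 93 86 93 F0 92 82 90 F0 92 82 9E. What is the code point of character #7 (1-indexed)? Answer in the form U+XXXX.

U+13193

Offset 0: leading byte 0xC2 = 11000010 → 2-byte char #1 = C2 AE.
Offset 2: leading byte 0xD4 = 11010100 → 2-byte char #2 = D4 AB.
Offset 4: leading byte 0xE0 = 11100000 → 3-byte char #3 = E0 A0 B0.
Offset 7: leading byte 0xDC = 11011100 → 2-byte char #4 = DC 9E.
Offset 9: leading byte 0xF0 = 11110000 → 4-byte char #5 = F0 9F 9A 9D.
Offset 13: leading byte 0xF0 = 11110000 → 4-byte char #6 = F0 A7 BB A7.
Offset 17: leading byte 0xF0 = 11110000 → 4-byte char #7 = F0 93 86 93.
Leading byte 0xF0 = 11110000 matches 11110xxx → 4-byte sequence.
Byte 1: 0xF0 = 11110000, payload 000 (3 bits).
Byte 2: 0x93 = 10010011 (10xxxxxx ✓), payload 010011.
Byte 3: 0x86 = 10000110 (10xxxxxx ✓), payload 000110.
Byte 4: 0x93 = 10010011 (10xxxxxx ✓), payload 010011.
Concatenate: 000010011000110010011 = 0x13193 (21 bits → U+13193).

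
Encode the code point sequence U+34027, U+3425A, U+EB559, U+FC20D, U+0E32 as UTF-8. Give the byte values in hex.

F0 B4 80 A7 F0 B4 89 9A F3 AB 95 99 F3 BC 88 8D E0 B8 B2

U+34027: 4-byte form → F0 B4 80 A7.
U+3425A: 4-byte form → F0 B4 89 9A.
U+EB559: 4-byte form → F3 AB 95 99.
U+FC20D: 4-byte form → F3 BC 88 8D.
U+0E32: 3-byte form → E0 B8 B2.
Concatenated (19 bytes): F0 B4 80 A7 F0 B4 89 9A F3 AB 95 99 F3 BC 88 8D E0 B8 B2.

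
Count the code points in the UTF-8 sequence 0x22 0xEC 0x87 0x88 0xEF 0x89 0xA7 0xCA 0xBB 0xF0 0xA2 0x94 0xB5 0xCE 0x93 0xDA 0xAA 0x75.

Byte at offset 0: 0x22 = 00100010 → 1-byte char (#1). Advance 1.
Byte at offset 1: 0xEC = 11101100 → 3-byte char (#2). Advance 3.
Byte at offset 4: 0xEF = 11101111 → 3-byte char (#3). Advance 3.
Byte at offset 7: 0xCA = 11001010 → 2-byte char (#4). Advance 2.
Byte at offset 9: 0xF0 = 11110000 → 4-byte char (#5). Advance 4.
Byte at offset 13: 0xCE = 11001110 → 2-byte char (#6). Advance 2.
Byte at offset 15: 0xDA = 11011010 → 2-byte char (#7). Advance 2.
Byte at offset 17: 0x75 = 01110101 → 1-byte char (#8). Advance 1.
Reached end at offset 18 after 8 code points.

8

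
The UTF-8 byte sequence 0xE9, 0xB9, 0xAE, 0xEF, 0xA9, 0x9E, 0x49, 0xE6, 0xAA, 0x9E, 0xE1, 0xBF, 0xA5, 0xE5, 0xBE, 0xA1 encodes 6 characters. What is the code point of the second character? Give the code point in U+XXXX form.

Offset 0: leading byte 0xE9 = 11101001 → 3-byte char #1 = E9 B9 AE.
Offset 3: leading byte 0xEF = 11101111 → 3-byte char #2 = EF A9 9E.
Leading byte 0xEF = 11101111 matches 1110xxxx → 3-byte sequence.
Byte 1: 0xEF = 11101111, payload 1111 (4 bits).
Byte 2: 0xA9 = 10101001 (10xxxxxx ✓), payload 101001.
Byte 3: 0x9E = 10011110 (10xxxxxx ✓), payload 011110.
Concatenate: 1111101001011110 = 0xFA5E (16 bits → U+FA5E).

U+FA5E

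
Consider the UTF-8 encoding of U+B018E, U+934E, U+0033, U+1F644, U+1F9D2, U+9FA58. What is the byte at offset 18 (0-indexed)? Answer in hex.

U+B018E → 4-byte form F2 B0 86 8E at offsets 0–3.
U+934E → 3-byte form E9 8D 8E at offsets 4–6.
U+0033 → 1-byte form 33 at offsets 7–7.
U+1F644 → 4-byte form F0 9F 99 84 at offsets 8–11.
U+1F9D2 → 4-byte form F0 9F A7 92 at offsets 12–15.
U+9FA58 → 4-byte form F2 9F A9 98 at offsets 16–19.
Offset 18 falls in char 6's range; it's byte 3 of F2 9F A9 98 = 0xA9.

0xA9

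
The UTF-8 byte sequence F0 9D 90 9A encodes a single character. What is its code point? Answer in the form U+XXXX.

Leading byte 0xF0 = 11110000 matches 11110xxx → 4-byte sequence.
Byte 1: 0xF0 = 11110000, payload 000 (3 bits).
Byte 2: 0x9D = 10011101 (10xxxxxx ✓), payload 011101.
Byte 3: 0x90 = 10010000 (10xxxxxx ✓), payload 010000.
Byte 4: 0x9A = 10011010 (10xxxxxx ✓), payload 011010.
Concatenate: 000011101010000011010 = 0x1D41A (21 bits → U+1D41A).

U+1D41A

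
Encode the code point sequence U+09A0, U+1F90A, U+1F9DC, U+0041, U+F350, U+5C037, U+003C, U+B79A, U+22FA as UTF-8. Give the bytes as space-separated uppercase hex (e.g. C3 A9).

E0 A6 A0 F0 9F A4 8A F0 9F A7 9C 41 EF 8D 90 F1 9C 80 B7 3C EB 9E 9A E2 8B BA

U+09A0: 3-byte form → E0 A6 A0.
U+1F90A: 4-byte form → F0 9F A4 8A.
U+1F9DC: 4-byte form → F0 9F A7 9C.
U+0041: 1-byte form → 41.
U+F350: 3-byte form → EF 8D 90.
U+5C037: 4-byte form → F1 9C 80 B7.
U+003C: 1-byte form → 3C.
U+B79A: 3-byte form → EB 9E 9A.
U+22FA: 3-byte form → E2 8B BA.
Concatenated (26 bytes): E0 A6 A0 F0 9F A4 8A F0 9F A7 9C 41 EF 8D 90 F1 9C 80 B7 3C EB 9E 9A E2 8B BA.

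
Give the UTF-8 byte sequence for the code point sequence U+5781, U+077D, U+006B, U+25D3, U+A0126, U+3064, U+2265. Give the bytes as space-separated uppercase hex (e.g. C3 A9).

E5 9E 81 DD BD 6B E2 97 93 F2 A0 84 A6 E3 81 A4 E2 89 A5

U+5781: 3-byte form → E5 9E 81.
U+077D: 2-byte form → DD BD.
U+006B: 1-byte form → 6B.
U+25D3: 3-byte form → E2 97 93.
U+A0126: 4-byte form → F2 A0 84 A6.
U+3064: 3-byte form → E3 81 A4.
U+2265: 3-byte form → E2 89 A5.
Concatenated (19 bytes): E5 9E 81 DD BD 6B E2 97 93 F2 A0 84 A6 E3 81 A4 E2 89 A5.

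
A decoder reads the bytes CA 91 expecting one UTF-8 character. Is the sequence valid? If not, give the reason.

valid

Leading byte 0xCA = 11001010 → 2-byte form.
Continuation bytes 0x91=10010001 all match 10xxxxxx.
Decoded value 0x291 is ≥ 0x80 (shortest form) and not a surrogate.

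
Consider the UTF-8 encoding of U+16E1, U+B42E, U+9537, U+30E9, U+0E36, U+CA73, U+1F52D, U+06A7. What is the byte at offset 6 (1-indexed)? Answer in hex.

1-indexed offset 6 is 0-indexed offset 5.
U+16E1 → 3-byte form E1 9B A1 at offsets 0–2.
U+B42E → 3-byte form EB 90 AE at offsets 3–5.
Offset 5 falls in char 2's range; it's byte 3 of EB 90 AE = 0xAE.

0xAE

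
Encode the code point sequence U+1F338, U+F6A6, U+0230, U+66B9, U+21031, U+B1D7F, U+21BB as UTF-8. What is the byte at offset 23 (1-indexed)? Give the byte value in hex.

1-indexed offset 23 is 0-indexed offset 22.
U+1F338 → 4-byte form F0 9F 8C B8 at offsets 0–3.
U+F6A6 → 3-byte form EF 9A A6 at offsets 4–6.
U+0230 → 2-byte form C8 B0 at offsets 7–8.
U+66B9 → 3-byte form E6 9A B9 at offsets 9–11.
U+21031 → 4-byte form F0 A1 80 B1 at offsets 12–15.
U+B1D7F → 4-byte form F2 B1 B5 BF at offsets 16–19.
U+21BB → 3-byte form E2 86 BB at offsets 20–22.
Offset 22 falls in char 7's range; it's byte 3 of E2 86 BB = 0xBB.

0xBB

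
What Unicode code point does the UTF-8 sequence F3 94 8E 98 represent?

Leading byte 0xF3 = 11110011 matches 11110xxx → 4-byte sequence.
Byte 1: 0xF3 = 11110011, payload 011 (3 bits).
Byte 2: 0x94 = 10010100 (10xxxxxx ✓), payload 010100.
Byte 3: 0x8E = 10001110 (10xxxxxx ✓), payload 001110.
Byte 4: 0x98 = 10011000 (10xxxxxx ✓), payload 011000.
Concatenate: 011010100001110011000 = 0xD4398 (21 bits → U+D4398).

U+D4398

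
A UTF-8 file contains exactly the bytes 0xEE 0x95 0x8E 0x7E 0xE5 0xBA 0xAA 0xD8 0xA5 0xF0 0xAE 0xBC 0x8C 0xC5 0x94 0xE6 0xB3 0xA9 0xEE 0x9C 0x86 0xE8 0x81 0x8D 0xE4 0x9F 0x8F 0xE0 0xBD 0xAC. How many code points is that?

Byte at offset 0: 0xEE = 11101110 → 3-byte char (#1). Advance 3.
Byte at offset 3: 0x7E = 01111110 → 1-byte char (#2). Advance 1.
Byte at offset 4: 0xE5 = 11100101 → 3-byte char (#3). Advance 3.
Byte at offset 7: 0xD8 = 11011000 → 2-byte char (#4). Advance 2.
Byte at offset 9: 0xF0 = 11110000 → 4-byte char (#5). Advance 4.
Byte at offset 13: 0xC5 = 11000101 → 2-byte char (#6). Advance 2.
Byte at offset 15: 0xE6 = 11100110 → 3-byte char (#7). Advance 3.
Byte at offset 18: 0xEE = 11101110 → 3-byte char (#8). Advance 3.
Byte at offset 21: 0xE8 = 11101000 → 3-byte char (#9). Advance 3.
Byte at offset 24: 0xE4 = 11100100 → 3-byte char (#10). Advance 3.
Byte at offset 27: 0xE0 = 11100000 → 3-byte char (#11). Advance 3.
Reached end at offset 30 after 11 code points.

11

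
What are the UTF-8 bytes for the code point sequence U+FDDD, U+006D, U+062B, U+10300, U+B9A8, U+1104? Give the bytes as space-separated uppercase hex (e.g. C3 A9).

EF B7 9D 6D D8 AB F0 90 8C 80 EB A6 A8 E1 84 84

U+FDDD: 3-byte form → EF B7 9D.
U+006D: 1-byte form → 6D.
U+062B: 2-byte form → D8 AB.
U+10300: 4-byte form → F0 90 8C 80.
U+B9A8: 3-byte form → EB A6 A8.
U+1104: 3-byte form → E1 84 84.
Concatenated (16 bytes): EF B7 9D 6D D8 AB F0 90 8C 80 EB A6 A8 E1 84 84.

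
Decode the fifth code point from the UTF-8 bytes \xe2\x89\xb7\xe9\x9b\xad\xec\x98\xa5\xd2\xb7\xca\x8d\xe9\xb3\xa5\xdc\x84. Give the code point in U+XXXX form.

Offset 0: leading byte 0xE2 = 11100010 → 3-byte char #1 = E2 89 B7.
Offset 3: leading byte 0xE9 = 11101001 → 3-byte char #2 = E9 9B AD.
Offset 6: leading byte 0xEC = 11101100 → 3-byte char #3 = EC 98 A5.
Offset 9: leading byte 0xD2 = 11010010 → 2-byte char #4 = D2 B7.
Offset 11: leading byte 0xCA = 11001010 → 2-byte char #5 = CA 8D.
Leading byte 0xCA = 11001010 matches 110xxxxx → 2-byte sequence.
Byte 1: 0xCA = 11001010, payload 01010 (5 bits).
Byte 2: 0x8D = 10001101 (10xxxxxx ✓), payload 001101.
Concatenate: 01010001101 = 0x28D (11 bits → U+028D).

U+028D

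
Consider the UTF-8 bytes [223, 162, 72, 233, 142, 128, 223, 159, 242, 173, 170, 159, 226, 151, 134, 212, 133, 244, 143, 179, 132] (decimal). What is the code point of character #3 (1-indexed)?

U+9380

Offset 0: leading byte 0xDF = 11011111 → 2-byte char #1 = DF A2.
Offset 2: leading byte 0x48 = 01001000 → 1-byte char #2 = 48.
Offset 3: leading byte 0xE9 = 11101001 → 3-byte char #3 = E9 8E 80.
Leading byte 0xE9 = 11101001 matches 1110xxxx → 3-byte sequence.
Byte 1: 0xE9 = 11101001, payload 1001 (4 bits).
Byte 2: 0x8E = 10001110 (10xxxxxx ✓), payload 001110.
Byte 3: 0x80 = 10000000 (10xxxxxx ✓), payload 000000.
Concatenate: 1001001110000000 = 0x9380 (16 bits → U+9380).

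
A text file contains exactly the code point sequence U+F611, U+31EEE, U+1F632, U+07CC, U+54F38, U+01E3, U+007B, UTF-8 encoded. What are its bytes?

EF 98 91 F0 B1 BB AE F0 9F 98 B2 DF 8C F1 94 BC B8 C7 A3 7B

U+F611: 3-byte form → EF 98 91.
U+31EEE: 4-byte form → F0 B1 BB AE.
U+1F632: 4-byte form → F0 9F 98 B2.
U+07CC: 2-byte form → DF 8C.
U+54F38: 4-byte form → F1 94 BC B8.
U+01E3: 2-byte form → C7 A3.
U+007B: 1-byte form → 7B.
Concatenated (20 bytes): EF 98 91 F0 B1 BB AE F0 9F 98 B2 DF 8C F1 94 BC B8 C7 A3 7B.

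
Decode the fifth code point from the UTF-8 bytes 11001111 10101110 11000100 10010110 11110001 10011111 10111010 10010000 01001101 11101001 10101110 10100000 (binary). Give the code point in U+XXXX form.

U+9BA0

Offset 0: leading byte 0xCF = 11001111 → 2-byte char #1 = CF AE.
Offset 2: leading byte 0xC4 = 11000100 → 2-byte char #2 = C4 96.
Offset 4: leading byte 0xF1 = 11110001 → 4-byte char #3 = F1 9F BA 90.
Offset 8: leading byte 0x4D = 01001101 → 1-byte char #4 = 4D.
Offset 9: leading byte 0xE9 = 11101001 → 3-byte char #5 = E9 AE A0.
Leading byte 0xE9 = 11101001 matches 1110xxxx → 3-byte sequence.
Byte 1: 0xE9 = 11101001, payload 1001 (4 bits).
Byte 2: 0xAE = 10101110 (10xxxxxx ✓), payload 101110.
Byte 3: 0xA0 = 10100000 (10xxxxxx ✓), payload 100000.
Concatenate: 1001101110100000 = 0x9BA0 (16 bits → U+9BA0).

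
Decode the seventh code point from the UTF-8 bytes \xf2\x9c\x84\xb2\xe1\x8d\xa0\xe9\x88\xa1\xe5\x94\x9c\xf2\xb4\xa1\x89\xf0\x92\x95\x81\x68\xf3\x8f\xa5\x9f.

U+0068

Offset 0: leading byte 0xF2 = 11110010 → 4-byte char #1 = F2 9C 84 B2.
Offset 4: leading byte 0xE1 = 11100001 → 3-byte char #2 = E1 8D A0.
Offset 7: leading byte 0xE9 = 11101001 → 3-byte char #3 = E9 88 A1.
Offset 10: leading byte 0xE5 = 11100101 → 3-byte char #4 = E5 94 9C.
Offset 13: leading byte 0xF2 = 11110010 → 4-byte char #5 = F2 B4 A1 89.
Offset 17: leading byte 0xF0 = 11110000 → 4-byte char #6 = F0 92 95 81.
Offset 21: leading byte 0x68 = 01101000 → 1-byte char #7 = 68.
Leading byte 0x68 = 01101000 matches 0xxxxxxx → 1-byte sequence.
Byte 1: 0x68 = 01101000, payload 1101000 (7 bits).
Concatenate: 1101000 = 0x68 (7 bits → U+0068).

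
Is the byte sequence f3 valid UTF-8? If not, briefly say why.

Leading byte 0xF3 = 11110011 → 4-byte form, but only 1 byte is present.

invalid (sequence truncated)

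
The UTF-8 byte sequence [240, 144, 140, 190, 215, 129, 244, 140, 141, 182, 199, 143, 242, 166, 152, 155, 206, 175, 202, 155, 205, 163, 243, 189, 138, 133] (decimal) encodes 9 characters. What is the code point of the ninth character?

Offset 0: leading byte 0xF0 = 11110000 → 4-byte char #1 = F0 90 8C BE.
Offset 4: leading byte 0xD7 = 11010111 → 2-byte char #2 = D7 81.
Offset 6: leading byte 0xF4 = 11110100 → 4-byte char #3 = F4 8C 8D B6.
Offset 10: leading byte 0xC7 = 11000111 → 2-byte char #4 = C7 8F.
Offset 12: leading byte 0xF2 = 11110010 → 4-byte char #5 = F2 A6 98 9B.
Offset 16: leading byte 0xCE = 11001110 → 2-byte char #6 = CE AF.
Offset 18: leading byte 0xCA = 11001010 → 2-byte char #7 = CA 9B.
Offset 20: leading byte 0xCD = 11001101 → 2-byte char #8 = CD A3.
Offset 22: leading byte 0xF3 = 11110011 → 4-byte char #9 = F3 BD 8A 85.
Leading byte 0xF3 = 11110011 matches 11110xxx → 4-byte sequence.
Byte 1: 0xF3 = 11110011, payload 011 (3 bits).
Byte 2: 0xBD = 10111101 (10xxxxxx ✓), payload 111101.
Byte 3: 0x8A = 10001010 (10xxxxxx ✓), payload 001010.
Byte 4: 0x85 = 10000101 (10xxxxxx ✓), payload 000101.
Concatenate: 011111101001010000101 = 0xFD285 (21 bits → U+FD285).

U+FD285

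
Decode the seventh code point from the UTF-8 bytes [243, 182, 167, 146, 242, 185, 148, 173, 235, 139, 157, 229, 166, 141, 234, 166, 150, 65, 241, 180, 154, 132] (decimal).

U+74684

Offset 0: leading byte 0xF3 = 11110011 → 4-byte char #1 = F3 B6 A7 92.
Offset 4: leading byte 0xF2 = 11110010 → 4-byte char #2 = F2 B9 94 AD.
Offset 8: leading byte 0xEB = 11101011 → 3-byte char #3 = EB 8B 9D.
Offset 11: leading byte 0xE5 = 11100101 → 3-byte char #4 = E5 A6 8D.
Offset 14: leading byte 0xEA = 11101010 → 3-byte char #5 = EA A6 96.
Offset 17: leading byte 0x41 = 01000001 → 1-byte char #6 = 41.
Offset 18: leading byte 0xF1 = 11110001 → 4-byte char #7 = F1 B4 9A 84.
Leading byte 0xF1 = 11110001 matches 11110xxx → 4-byte sequence.
Byte 1: 0xF1 = 11110001, payload 001 (3 bits).
Byte 2: 0xB4 = 10110100 (10xxxxxx ✓), payload 110100.
Byte 3: 0x9A = 10011010 (10xxxxxx ✓), payload 011010.
Byte 4: 0x84 = 10000100 (10xxxxxx ✓), payload 000100.
Concatenate: 001110100011010000100 = 0x74684 (21 bits → U+74684).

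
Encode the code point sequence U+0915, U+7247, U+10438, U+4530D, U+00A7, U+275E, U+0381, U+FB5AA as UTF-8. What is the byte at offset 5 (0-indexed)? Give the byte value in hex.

0x87

U+0915 → 3-byte form E0 A4 95 at offsets 0–2.
U+7247 → 3-byte form E7 89 87 at offsets 3–5.
Offset 5 falls in char 2's range; it's byte 3 of E7 89 87 = 0x87.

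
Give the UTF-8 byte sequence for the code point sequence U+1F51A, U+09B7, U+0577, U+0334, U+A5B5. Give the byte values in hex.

F0 9F 94 9A E0 A6 B7 D5 B7 CC B4 EA 96 B5

U+1F51A: 4-byte form → F0 9F 94 9A.
U+09B7: 3-byte form → E0 A6 B7.
U+0577: 2-byte form → D5 B7.
U+0334: 2-byte form → CC B4.
U+A5B5: 3-byte form → EA 96 B5.
Concatenated (14 bytes): F0 9F 94 9A E0 A6 B7 D5 B7 CC B4 EA 96 B5.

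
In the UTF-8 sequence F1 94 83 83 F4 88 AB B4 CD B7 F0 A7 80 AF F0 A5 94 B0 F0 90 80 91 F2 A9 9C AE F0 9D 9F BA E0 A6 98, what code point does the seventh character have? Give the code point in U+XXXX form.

Offset 0: leading byte 0xF1 = 11110001 → 4-byte char #1 = F1 94 83 83.
Offset 4: leading byte 0xF4 = 11110100 → 4-byte char #2 = F4 88 AB B4.
Offset 8: leading byte 0xCD = 11001101 → 2-byte char #3 = CD B7.
Offset 10: leading byte 0xF0 = 11110000 → 4-byte char #4 = F0 A7 80 AF.
Offset 14: leading byte 0xF0 = 11110000 → 4-byte char #5 = F0 A5 94 B0.
Offset 18: leading byte 0xF0 = 11110000 → 4-byte char #6 = F0 90 80 91.
Offset 22: leading byte 0xF2 = 11110010 → 4-byte char #7 = F2 A9 9C AE.
Leading byte 0xF2 = 11110010 matches 11110xxx → 4-byte sequence.
Byte 1: 0xF2 = 11110010, payload 010 (3 bits).
Byte 2: 0xA9 = 10101001 (10xxxxxx ✓), payload 101001.
Byte 3: 0x9C = 10011100 (10xxxxxx ✓), payload 011100.
Byte 4: 0xAE = 10101110 (10xxxxxx ✓), payload 101110.
Concatenate: 010101001011100101110 = 0xA972E (21 bits → U+A972E).

U+A972E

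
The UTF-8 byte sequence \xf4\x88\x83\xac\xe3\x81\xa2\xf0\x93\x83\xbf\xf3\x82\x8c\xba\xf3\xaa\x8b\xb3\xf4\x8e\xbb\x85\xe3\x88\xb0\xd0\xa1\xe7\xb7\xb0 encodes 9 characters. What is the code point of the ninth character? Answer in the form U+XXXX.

U+7DF0

Offset 0: leading byte 0xF4 = 11110100 → 4-byte char #1 = F4 88 83 AC.
Offset 4: leading byte 0xE3 = 11100011 → 3-byte char #2 = E3 81 A2.
Offset 7: leading byte 0xF0 = 11110000 → 4-byte char #3 = F0 93 83 BF.
Offset 11: leading byte 0xF3 = 11110011 → 4-byte char #4 = F3 82 8C BA.
Offset 15: leading byte 0xF3 = 11110011 → 4-byte char #5 = F3 AA 8B B3.
Offset 19: leading byte 0xF4 = 11110100 → 4-byte char #6 = F4 8E BB 85.
Offset 23: leading byte 0xE3 = 11100011 → 3-byte char #7 = E3 88 B0.
Offset 26: leading byte 0xD0 = 11010000 → 2-byte char #8 = D0 A1.
Offset 28: leading byte 0xE7 = 11100111 → 3-byte char #9 = E7 B7 B0.
Leading byte 0xE7 = 11100111 matches 1110xxxx → 3-byte sequence.
Byte 1: 0xE7 = 11100111, payload 0111 (4 bits).
Byte 2: 0xB7 = 10110111 (10xxxxxx ✓), payload 110111.
Byte 3: 0xB0 = 10110000 (10xxxxxx ✓), payload 110000.
Concatenate: 0111110111110000 = 0x7DF0 (16 bits → U+7DF0).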